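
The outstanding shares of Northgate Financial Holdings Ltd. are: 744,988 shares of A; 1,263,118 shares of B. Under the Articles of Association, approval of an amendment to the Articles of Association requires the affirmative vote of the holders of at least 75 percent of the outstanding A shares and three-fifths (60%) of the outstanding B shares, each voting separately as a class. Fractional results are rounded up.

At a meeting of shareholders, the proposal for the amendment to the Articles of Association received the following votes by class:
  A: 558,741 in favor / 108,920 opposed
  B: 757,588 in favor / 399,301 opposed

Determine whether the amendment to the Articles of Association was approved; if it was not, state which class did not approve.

Not approved — the B shares did not give the required vote.

A: 3/4 of 744988 = 558741; 558,741 required, 558,741 in favor — approved.
B: 3/5 of 1263118 = 757870.80, rounded up to 757871; 757,871 required, 757,588 in favor — not approved.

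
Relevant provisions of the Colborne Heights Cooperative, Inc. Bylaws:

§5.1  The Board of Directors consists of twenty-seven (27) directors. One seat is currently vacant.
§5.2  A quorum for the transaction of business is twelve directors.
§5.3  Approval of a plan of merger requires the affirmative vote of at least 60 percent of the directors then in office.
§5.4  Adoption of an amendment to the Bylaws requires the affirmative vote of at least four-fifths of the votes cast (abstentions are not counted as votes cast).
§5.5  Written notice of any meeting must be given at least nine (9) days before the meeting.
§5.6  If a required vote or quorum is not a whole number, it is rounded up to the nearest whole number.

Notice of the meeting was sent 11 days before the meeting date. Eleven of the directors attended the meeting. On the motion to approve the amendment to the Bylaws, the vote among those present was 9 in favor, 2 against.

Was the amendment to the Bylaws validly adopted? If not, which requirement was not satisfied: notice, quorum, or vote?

Invalid — quorum requirement not satisfied.

Notice: 11 days given; 9 required (11 ≥ 9). Satisfied.
Quorum: 11 present; quorum is 12. Not satisfied.
Vote: the amendment to the Bylaws requires four-fifths of the votes cast (11). 4/5 of 11 = 8.80, rounded up to 9, so 9 affirmative votes are needed; 9 voted in favor. Satisfied. (Moot — without a quorum no business can be validly transacted.)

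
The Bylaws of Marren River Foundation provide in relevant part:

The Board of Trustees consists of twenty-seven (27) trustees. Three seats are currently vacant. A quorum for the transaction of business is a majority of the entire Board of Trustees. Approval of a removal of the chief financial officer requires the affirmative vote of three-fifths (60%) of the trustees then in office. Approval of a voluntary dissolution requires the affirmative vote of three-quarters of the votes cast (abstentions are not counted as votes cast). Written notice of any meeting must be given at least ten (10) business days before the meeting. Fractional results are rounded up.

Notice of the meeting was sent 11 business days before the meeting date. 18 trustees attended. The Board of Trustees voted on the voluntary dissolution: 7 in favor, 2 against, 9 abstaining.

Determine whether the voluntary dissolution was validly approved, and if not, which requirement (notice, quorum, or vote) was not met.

Valid — all requirements satisfied.

Notice: 11 business days given; 10 required (11 ≥ 10). Satisfied.
Quorum: 18 present; quorum is 14. Satisfied.
Vote: the voluntary dissolution requires three-fourths of the votes cast (18 present − 9 abstaining = 9). 3/4 of 9 = 6.75, rounded up to 7, so 7 affirmative votes are needed; 7 voted in favor. Satisfied.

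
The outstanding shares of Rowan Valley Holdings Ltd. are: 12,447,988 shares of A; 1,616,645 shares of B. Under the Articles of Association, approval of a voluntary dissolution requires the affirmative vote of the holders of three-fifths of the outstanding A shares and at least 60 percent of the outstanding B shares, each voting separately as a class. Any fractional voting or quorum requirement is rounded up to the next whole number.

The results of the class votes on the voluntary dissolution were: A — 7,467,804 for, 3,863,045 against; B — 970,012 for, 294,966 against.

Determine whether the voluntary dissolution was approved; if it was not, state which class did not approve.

A: 3/5 of 12447988 = 7468792.80, rounded up to 7468793; 7,468,793 required, 7,467,804 in favor — not approved.
B: 3/5 of 1616645 = 969987; 969,987 required, 970,012 in favor — approved.

Not approved — the A shares did not give the required vote.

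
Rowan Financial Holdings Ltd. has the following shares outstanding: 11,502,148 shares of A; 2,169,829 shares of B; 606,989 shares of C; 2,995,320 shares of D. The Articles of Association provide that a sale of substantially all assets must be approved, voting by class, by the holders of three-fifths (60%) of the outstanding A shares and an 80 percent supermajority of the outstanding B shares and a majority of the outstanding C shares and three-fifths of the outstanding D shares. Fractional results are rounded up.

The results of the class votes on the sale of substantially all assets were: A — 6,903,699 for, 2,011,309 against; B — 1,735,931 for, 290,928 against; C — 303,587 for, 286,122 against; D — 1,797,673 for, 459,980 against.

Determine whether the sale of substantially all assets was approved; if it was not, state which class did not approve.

A: 3/5 of 11502148 = 6901288.80, rounded up to 6901289; 6,901,289 required, 6,903,699 in favor — approved.
B: 4/5 of 2169829 = 1735863.20, rounded up to 1735864; 1,735,864 required, 1,735,931 in favor — approved.
C: a majority of 606989 is 303495; 303,495 required, 303,587 in favor — approved.
D: 3/5 of 2995320 = 1797192; 1,797,192 required, 1,797,673 in favor — approved.

Approved — every class gave the required vote.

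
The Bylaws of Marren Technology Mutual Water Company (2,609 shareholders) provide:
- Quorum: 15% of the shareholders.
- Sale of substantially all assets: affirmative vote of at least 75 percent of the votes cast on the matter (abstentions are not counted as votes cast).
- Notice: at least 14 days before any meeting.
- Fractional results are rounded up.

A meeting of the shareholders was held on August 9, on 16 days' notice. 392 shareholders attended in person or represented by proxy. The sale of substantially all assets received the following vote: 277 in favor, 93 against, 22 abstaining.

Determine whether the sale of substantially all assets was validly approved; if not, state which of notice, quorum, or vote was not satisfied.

Invalid — vote requirement not satisfied.

Notice: 16 days given; 14 required. Satisfied.
Quorum: 15% of 2,609 = 391.35, rounded up to 392; 392 present. Satisfied.
Vote: requires three-fourths of the votes cast (392 − 22 abstaining = 370); 3/4 of 370 = 277.50, rounded up to 278, so 278 needed; 277 in favor. Not satisfied.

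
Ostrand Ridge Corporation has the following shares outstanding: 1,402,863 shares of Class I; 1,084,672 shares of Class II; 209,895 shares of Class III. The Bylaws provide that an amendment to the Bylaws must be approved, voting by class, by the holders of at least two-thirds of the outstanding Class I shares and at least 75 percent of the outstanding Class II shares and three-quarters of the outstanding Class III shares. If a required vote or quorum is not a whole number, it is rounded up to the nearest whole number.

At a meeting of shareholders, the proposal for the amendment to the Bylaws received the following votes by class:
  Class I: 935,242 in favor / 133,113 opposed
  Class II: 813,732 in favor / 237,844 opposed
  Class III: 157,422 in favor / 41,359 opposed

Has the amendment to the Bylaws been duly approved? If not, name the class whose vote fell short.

Class I: 2/3 of 1402863 = 935242; 935,242 required, 935,242 in favor — approved.
Class II: 3/4 of 1084672 = 813504; 813,504 required, 813,732 in favor — approved.
Class III: 3/4 of 209895 = 157421.25, rounded up to 157422; 157,422 required, 157,422 in favor — approved.

Approved — every class gave the required vote.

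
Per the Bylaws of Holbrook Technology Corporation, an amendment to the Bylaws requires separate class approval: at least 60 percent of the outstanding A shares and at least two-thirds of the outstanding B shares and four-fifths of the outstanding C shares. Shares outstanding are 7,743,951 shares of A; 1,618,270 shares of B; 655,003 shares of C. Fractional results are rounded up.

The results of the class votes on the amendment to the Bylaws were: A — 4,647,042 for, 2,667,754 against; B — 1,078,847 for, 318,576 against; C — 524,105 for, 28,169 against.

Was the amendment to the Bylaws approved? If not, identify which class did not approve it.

A: 3/5 of 7743951 = 4646370.60, rounded up to 4646371; 4,646,371 required, 4,647,042 in favor — approved.
B: 2/3 of 1618270 = 1078846.67, rounded up to 1078847; 1,078,847 required, 1,078,847 in favor — approved.
C: 4/5 of 655003 = 524002.40, rounded up to 524003; 524,003 required, 524,105 in favor — approved.

Approved — every class gave the required vote.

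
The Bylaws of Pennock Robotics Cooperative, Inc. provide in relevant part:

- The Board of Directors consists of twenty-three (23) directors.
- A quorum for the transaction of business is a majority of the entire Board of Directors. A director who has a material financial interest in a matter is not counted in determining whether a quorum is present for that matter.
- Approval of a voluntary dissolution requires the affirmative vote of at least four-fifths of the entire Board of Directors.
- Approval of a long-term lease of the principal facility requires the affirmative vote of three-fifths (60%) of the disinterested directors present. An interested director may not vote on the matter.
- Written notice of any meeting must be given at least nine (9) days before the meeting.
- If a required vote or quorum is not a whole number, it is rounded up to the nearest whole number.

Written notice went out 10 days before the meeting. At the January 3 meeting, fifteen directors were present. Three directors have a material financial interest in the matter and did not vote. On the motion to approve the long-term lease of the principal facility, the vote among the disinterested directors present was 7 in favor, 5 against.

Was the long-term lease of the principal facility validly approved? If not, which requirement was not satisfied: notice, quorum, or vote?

Notice: 10 days given; 9 required (10 ≥ 9). Satisfied.
Quorum: 15 present, but the 3 interested directors do not count, leaving 12. Quorum is 12. Satisfied.
Vote: the long-term lease of the principal facility requires three-fifths of the disinterested directors present (15 − 3 = 12). 3/5 of 12 = 7.20, rounded up to 8, so 8 affirmative votes are needed; 7 voted in favor. Not satisfied.

Invalid — vote requirement not satisfied.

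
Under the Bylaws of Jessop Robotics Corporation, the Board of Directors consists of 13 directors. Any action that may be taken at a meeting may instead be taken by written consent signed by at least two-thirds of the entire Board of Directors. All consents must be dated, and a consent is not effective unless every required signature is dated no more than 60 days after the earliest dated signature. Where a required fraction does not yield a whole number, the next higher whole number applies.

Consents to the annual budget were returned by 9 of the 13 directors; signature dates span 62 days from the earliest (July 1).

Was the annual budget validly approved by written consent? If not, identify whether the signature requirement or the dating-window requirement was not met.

Not effective — dating-window requirement not satisfied.

Signatures required: at least two-thirds of 13 — 2/3 of 13 = 8.67, rounded up to 9, so 9 needed; 9 signed. Sufficient.
Dating window: the latest signature is 62 days after the earliest; the limit is 60 days. Outside the window.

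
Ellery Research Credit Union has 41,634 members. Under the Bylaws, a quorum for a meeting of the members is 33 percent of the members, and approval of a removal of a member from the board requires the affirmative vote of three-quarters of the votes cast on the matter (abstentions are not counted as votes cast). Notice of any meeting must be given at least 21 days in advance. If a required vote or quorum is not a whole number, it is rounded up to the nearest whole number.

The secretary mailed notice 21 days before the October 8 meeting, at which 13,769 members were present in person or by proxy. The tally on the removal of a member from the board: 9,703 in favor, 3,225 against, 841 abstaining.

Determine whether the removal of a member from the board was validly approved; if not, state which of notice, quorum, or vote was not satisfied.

Notice: 21 days given; 21 required. Satisfied.
Quorum: 33% of 41,634 = 13,739.22, rounded up to 13,740; 13,769 present. Satisfied.
Vote: requires three-fourths of the votes cast (13,769 − 841 abstaining = 12,928); 3/4 of 12928 = 9696, so 9,696 needed; 9,703 in favor. Satisfied.

Valid — all requirements satisfied.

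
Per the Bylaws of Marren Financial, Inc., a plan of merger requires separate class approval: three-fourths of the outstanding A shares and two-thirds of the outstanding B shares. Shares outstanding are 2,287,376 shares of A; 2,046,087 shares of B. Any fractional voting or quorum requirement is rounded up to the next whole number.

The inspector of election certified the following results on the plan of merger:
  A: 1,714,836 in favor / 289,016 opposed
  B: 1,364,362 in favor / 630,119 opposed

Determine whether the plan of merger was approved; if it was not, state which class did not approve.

A: 3/4 of 2287376 = 1715532; 1,715,532 required, 1,714,836 in favor — not approved.
B: 2/3 of 2046087 = 1364058; 1,364,058 required, 1,364,362 in favor — approved.

Not approved — the A shares did not give the required vote.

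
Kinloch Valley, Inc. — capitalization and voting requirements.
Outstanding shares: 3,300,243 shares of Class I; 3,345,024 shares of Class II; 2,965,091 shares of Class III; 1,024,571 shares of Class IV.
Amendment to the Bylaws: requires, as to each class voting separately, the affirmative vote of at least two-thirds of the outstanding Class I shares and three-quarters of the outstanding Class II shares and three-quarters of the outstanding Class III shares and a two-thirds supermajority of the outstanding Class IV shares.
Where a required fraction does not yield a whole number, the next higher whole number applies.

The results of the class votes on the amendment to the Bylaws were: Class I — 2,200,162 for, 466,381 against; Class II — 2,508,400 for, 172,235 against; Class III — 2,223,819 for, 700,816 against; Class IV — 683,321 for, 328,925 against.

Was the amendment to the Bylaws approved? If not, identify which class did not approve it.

Not approved — the Class II shares did not give the required vote.

Class I: 2/3 of 3300243 = 2200162; 2,200,162 required, 2,200,162 in favor — approved.
Class II: 3/4 of 3345024 = 2508768; 2,508,768 required, 2,508,400 in favor — not approved.
Class III: 3/4 of 2965091 = 2223818.25, rounded up to 2223819; 2,223,819 required, 2,223,819 in favor — approved.
Class IV: 2/3 of 1024571 = 683047.33, rounded up to 683048; 683,048 required, 683,321 in favor — approved.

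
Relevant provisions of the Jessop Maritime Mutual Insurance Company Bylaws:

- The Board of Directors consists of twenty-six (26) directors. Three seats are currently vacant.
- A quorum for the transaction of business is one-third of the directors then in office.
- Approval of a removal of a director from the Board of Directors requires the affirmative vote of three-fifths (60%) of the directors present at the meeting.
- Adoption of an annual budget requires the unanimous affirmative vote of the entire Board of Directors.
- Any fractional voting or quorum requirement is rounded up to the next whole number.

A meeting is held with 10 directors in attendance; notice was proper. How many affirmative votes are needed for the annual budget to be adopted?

The annual budget requires the unanimous vote of the entire Board of Directors (26).
Unanimous means all 26.
(Only 10 can vote, so the annual budget cannot pass at this meeting, but the required vote is still 26.)

26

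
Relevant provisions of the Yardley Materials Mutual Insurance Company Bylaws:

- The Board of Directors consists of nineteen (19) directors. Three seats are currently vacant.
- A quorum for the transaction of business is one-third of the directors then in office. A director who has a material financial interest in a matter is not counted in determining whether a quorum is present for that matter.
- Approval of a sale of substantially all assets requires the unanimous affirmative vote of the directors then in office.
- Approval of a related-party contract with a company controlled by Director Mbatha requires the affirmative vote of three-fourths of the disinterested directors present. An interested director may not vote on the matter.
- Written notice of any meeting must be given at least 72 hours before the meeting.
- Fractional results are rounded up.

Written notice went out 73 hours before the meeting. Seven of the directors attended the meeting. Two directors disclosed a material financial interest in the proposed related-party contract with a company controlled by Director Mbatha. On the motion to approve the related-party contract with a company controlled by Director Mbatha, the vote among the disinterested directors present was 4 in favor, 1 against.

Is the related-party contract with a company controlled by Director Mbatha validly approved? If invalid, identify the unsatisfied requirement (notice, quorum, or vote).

Notice: 73 hours given; 72 required (73 ≥ 72). Satisfied.
Quorum: 7 present, but the 2 interested directors do not count, leaving 5. Quorum is 6. Not satisfied.
Vote: the related-party contract with a company controlled by Director Mbatha requires three-fourths of the disinterested directors present (7 − 2 = 5). 3/4 of 5 = 3.75, rounded up to 4, so 4 affirmative votes are needed; 4 voted in favor. Satisfied. (Moot — without a quorum no business can be validly transacted.)

Invalid — quorum requirement not satisfied.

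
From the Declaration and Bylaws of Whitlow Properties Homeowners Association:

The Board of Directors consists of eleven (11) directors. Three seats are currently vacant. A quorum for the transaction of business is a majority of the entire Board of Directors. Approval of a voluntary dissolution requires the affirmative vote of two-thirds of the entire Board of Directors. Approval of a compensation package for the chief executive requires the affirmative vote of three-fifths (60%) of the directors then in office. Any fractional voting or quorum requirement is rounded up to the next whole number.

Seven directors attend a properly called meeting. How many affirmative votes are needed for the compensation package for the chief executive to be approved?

The compensation package for the chief executive requires three-fifths of the directors then in office (8).
3/5 of 8 = 4.80, rounded up to 5.

5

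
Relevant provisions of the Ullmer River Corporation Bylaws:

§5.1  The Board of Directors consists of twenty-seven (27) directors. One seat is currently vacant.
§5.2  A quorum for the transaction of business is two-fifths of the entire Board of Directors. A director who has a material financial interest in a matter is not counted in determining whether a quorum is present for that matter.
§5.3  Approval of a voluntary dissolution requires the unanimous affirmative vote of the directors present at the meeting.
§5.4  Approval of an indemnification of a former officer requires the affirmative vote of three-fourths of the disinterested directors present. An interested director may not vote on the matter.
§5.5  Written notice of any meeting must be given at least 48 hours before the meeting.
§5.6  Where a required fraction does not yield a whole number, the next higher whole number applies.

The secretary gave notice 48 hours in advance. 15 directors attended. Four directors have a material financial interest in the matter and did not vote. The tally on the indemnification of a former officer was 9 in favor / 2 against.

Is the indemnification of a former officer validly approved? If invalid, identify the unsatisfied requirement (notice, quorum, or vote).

Valid — all requirements satisfied.

Notice: 48 hours given; 48 required (48 ≥ 48). Satisfied.
Quorum: 15 present, but the 4 interested directors do not count, leaving 11. Quorum is 11. Satisfied.
Vote: the indemnification of a former officer requires three-fourths of the disinterested directors present (15 − 4 = 11). 3/4 of 11 = 8.25, rounded up to 9, so 9 affirmative votes are needed; 9 voted in favor. Satisfied.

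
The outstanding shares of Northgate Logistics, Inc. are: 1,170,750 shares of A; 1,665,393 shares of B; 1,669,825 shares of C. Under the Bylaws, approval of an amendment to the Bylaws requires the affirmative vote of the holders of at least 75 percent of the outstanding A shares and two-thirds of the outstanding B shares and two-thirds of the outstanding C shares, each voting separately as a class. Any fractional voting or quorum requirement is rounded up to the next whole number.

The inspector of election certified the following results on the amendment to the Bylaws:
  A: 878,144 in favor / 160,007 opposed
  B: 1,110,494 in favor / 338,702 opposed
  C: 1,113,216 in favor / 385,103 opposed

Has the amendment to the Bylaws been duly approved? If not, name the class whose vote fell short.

Not approved — the C shares did not give the required vote.

A: 3/4 of 1170750 = 878062.50, rounded up to 878063; 878,063 required, 878,144 in favor — approved.
B: 2/3 of 1665393 = 1110262; 1,110,262 required, 1,110,494 in favor — approved.
C: 2/3 of 1669825 = 1113216.67, rounded up to 1113217; 1,113,217 required, 1,113,216 in favor — not approved.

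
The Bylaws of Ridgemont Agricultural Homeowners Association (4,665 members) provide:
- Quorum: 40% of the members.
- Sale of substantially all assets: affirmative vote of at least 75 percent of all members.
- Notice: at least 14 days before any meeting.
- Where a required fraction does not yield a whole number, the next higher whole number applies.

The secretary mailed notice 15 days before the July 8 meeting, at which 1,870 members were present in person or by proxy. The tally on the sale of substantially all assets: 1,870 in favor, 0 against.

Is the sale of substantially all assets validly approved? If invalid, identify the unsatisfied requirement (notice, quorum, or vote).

Notice: 15 days given; 14 required. Satisfied.
Quorum: 40% of 4,665 = 1,866; 1,870 present. Satisfied.
Vote: requires three-fourths of all members (4,665); 3/4 of 4665 = 3498.75, rounded up to 3499, so 3,499 needed; 1,870 in favor. Not satisfied.

Invalid — vote requirement not satisfied.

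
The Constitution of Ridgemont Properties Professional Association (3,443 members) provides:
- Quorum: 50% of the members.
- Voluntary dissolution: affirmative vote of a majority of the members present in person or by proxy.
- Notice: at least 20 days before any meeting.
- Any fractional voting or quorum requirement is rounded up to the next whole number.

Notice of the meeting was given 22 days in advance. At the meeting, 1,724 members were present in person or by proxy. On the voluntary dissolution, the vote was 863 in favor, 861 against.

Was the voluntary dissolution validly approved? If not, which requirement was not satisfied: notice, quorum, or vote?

Notice: 22 days given; 20 required. Satisfied.
Quorum: 50% of 3,443 = 1,721.50, rounded up to 1,722; 1,724 present. Satisfied.
Vote: requires a majority of those present (1,724); a majority of 1724 is 863, so 863 needed; 863 in favor. Satisfied.

Valid — all requirements satisfied.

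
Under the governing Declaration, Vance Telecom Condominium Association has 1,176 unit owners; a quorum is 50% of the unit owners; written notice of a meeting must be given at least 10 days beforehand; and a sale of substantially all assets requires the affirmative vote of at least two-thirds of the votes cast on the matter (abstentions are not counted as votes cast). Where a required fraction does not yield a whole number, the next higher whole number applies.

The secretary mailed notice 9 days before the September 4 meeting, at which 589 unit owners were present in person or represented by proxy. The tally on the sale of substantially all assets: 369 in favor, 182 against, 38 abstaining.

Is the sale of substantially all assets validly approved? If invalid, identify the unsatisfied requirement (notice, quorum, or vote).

Invalid — notice requirement not satisfied.

Notice: 9 days given; 10 required. Not satisfied.
Quorum: 50% of 1,176 = 588; 589 present. Satisfied.
Vote: requires two-thirds of the votes cast (589 − 38 abstaining = 551); 2/3 of 551 = 367.33, rounded up to 368, so 368 needed; 369 in favor. Satisfied.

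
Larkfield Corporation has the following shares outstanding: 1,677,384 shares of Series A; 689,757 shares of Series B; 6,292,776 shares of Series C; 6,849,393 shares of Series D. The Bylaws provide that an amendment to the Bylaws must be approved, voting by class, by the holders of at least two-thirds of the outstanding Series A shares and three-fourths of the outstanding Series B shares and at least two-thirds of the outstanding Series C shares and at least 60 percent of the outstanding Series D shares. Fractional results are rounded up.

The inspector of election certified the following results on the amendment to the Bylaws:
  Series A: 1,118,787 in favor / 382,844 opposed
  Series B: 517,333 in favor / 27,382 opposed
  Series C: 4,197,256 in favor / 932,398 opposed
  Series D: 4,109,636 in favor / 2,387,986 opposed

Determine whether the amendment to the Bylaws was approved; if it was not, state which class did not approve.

Series A: 2/3 of 1677384 = 1118256; 1,118,256 required, 1,118,787 in favor — approved.
Series B: 3/4 of 689757 = 517317.75, rounded up to 517318; 517,318 required, 517,333 in favor — approved.
Series C: 2/3 of 6292776 = 4195184; 4,195,184 required, 4,197,256 in favor — approved.
Series D: 3/5 of 6849393 = 4109635.80, rounded up to 4109636; 4,109,636 required, 4,109,636 in favor — approved.

Approved — every class gave the required vote.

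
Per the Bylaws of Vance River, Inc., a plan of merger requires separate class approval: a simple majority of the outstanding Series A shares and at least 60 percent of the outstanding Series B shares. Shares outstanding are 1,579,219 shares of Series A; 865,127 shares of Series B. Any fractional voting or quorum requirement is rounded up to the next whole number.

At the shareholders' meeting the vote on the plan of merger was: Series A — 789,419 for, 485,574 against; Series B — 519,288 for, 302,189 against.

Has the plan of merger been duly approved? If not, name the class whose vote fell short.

Series A: a majority of 1579219 is 789610; 789,610 required, 789,419 in favor — not approved.
Series B: 3/5 of 865127 = 519076.20, rounded up to 519077; 519,077 required, 519,288 in favor — approved.

Not approved — the Series A shares did not give the required vote.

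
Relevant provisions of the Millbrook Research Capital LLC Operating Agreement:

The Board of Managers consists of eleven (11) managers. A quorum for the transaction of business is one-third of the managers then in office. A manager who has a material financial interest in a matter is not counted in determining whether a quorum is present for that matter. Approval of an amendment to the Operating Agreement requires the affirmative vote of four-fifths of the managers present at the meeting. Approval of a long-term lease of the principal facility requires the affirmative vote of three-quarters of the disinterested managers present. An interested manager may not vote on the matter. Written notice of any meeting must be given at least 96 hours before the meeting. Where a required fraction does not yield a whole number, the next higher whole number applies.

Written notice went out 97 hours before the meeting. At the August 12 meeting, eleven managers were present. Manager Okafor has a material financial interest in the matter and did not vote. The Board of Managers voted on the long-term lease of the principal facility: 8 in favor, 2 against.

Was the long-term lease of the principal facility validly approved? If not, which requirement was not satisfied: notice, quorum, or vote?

Notice: 97 hours given; 96 required (97 ≥ 96). Satisfied.
Quorum: 11 present, but the 1 interested manager does not count, leaving 10. Quorum is 4. Satisfied.
Vote: the long-term lease of the principal facility requires three-fourths of the disinterested managers present (11 − 1 = 10). 3/4 of 10 = 7.50, rounded up to 8, so 8 affirmative votes are needed; 8 voted in favor. Satisfied.

Valid — all requirements satisfied.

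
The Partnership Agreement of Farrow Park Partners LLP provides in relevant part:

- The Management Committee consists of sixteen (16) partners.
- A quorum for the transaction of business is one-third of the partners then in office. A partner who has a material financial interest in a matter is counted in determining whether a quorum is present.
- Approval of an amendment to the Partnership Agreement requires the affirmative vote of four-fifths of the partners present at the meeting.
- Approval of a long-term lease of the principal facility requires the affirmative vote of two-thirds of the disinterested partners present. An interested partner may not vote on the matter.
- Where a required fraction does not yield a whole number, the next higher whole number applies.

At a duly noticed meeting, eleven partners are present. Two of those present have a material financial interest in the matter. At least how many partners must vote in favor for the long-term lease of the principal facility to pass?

6

The long-term lease of the principal facility requires two-thirds of the disinterested partners present (11 − 2 = 9).
2/3 of 9 = 6.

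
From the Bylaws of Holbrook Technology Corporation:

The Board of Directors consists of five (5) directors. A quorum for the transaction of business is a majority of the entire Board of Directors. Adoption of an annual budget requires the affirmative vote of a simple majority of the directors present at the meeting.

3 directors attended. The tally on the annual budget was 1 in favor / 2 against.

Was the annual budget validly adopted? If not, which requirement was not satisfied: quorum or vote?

Invalid — vote requirement not satisfied.

Quorum: 3 present; quorum is 3. Satisfied.
Vote: the annual budget requires a majority of the directors present (3). A majority of 3 is 2, so 2 affirmative votes are needed; 1 voted in favor. Not satisfied.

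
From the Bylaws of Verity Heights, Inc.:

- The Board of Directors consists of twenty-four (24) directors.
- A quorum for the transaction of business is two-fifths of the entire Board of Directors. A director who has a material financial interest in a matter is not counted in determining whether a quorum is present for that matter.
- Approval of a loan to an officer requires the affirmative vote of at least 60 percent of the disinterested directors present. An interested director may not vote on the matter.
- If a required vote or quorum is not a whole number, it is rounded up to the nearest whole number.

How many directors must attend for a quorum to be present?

10

2/5 of 24 = 9.60, rounded up to 10.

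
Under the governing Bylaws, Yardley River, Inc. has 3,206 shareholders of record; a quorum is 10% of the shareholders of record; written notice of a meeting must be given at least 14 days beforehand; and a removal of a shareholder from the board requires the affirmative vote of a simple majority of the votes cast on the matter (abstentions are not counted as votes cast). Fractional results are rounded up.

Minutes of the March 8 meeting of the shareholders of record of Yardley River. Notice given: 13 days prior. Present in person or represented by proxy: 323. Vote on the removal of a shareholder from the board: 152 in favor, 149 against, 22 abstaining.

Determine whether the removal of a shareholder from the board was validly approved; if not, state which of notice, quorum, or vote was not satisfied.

Notice: 13 days given; 14 required. Not satisfied.
Quorum: 10% of 3,206 = 320.60, rounded up to 321; 323 present. Satisfied.
Vote: requires a majority of the votes cast (323 − 22 abstaining = 301); a majority of 301 is 151, so 151 needed; 152 in favor. Satisfied.

Invalid — notice requirement not satisfied.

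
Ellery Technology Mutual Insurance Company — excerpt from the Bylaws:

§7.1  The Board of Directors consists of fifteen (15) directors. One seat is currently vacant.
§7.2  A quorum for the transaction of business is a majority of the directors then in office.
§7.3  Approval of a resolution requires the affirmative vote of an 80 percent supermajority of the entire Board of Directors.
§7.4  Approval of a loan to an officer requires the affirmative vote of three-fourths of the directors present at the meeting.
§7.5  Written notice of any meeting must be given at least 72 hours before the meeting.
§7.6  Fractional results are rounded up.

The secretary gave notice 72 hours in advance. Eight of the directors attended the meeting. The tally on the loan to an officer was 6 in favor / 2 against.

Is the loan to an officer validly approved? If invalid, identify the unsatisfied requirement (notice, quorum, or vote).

Valid — all requirements satisfied.

Notice: 72 hours given; 72 required (72 ≥ 72). Satisfied.
Quorum: 8 present; quorum is 8. Satisfied.
Vote: the loan to an officer requires three-fourths of the directors present (8). 3/4 of 8 = 6, so 6 affirmative votes are needed; 6 voted in favor. Satisfied.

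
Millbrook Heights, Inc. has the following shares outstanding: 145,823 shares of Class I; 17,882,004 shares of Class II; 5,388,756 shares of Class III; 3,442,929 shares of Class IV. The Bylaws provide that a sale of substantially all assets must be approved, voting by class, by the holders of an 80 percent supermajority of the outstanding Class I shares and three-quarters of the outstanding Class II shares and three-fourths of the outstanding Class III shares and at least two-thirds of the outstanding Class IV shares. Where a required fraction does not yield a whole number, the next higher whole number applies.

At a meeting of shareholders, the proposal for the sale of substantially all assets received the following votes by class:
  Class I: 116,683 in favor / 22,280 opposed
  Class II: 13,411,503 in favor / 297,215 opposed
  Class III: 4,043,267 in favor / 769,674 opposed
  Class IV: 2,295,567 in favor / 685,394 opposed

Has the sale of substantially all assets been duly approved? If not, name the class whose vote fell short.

Class I: 4/5 of 145823 = 116658.40, rounded up to 116659; 116,659 required, 116,683 in favor — approved.
Class II: 3/4 of 17882004 = 13411503; 13,411,503 required, 13,411,503 in favor — approved.
Class III: 3/4 of 5388756 = 4041567; 4,041,567 required, 4,043,267 in favor — approved.
Class IV: 2/3 of 3442929 = 2295286; 2,295,286 required, 2,295,567 in favor — approved.

Approved — every class gave the required vote.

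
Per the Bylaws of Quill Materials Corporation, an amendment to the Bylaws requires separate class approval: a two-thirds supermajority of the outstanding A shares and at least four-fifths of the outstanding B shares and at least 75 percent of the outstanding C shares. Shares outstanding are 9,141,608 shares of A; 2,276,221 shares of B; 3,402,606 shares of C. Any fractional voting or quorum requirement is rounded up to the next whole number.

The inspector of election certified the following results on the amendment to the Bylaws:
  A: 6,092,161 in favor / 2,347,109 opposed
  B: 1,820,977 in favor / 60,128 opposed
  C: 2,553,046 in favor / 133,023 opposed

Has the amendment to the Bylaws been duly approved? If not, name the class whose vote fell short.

A: 2/3 of 9141608 = 6094405.33, rounded up to 6094406; 6,094,406 required, 6,092,161 in favor — not approved.
B: 4/5 of 2276221 = 1820976.80, rounded up to 1820977; 1,820,977 required, 1,820,977 in favor — approved.
C: 3/4 of 3402606 = 2551954.50, rounded up to 2551955; 2,551,955 required, 2,553,046 in favor — approved.

Not approved — the A shares did not give the required vote.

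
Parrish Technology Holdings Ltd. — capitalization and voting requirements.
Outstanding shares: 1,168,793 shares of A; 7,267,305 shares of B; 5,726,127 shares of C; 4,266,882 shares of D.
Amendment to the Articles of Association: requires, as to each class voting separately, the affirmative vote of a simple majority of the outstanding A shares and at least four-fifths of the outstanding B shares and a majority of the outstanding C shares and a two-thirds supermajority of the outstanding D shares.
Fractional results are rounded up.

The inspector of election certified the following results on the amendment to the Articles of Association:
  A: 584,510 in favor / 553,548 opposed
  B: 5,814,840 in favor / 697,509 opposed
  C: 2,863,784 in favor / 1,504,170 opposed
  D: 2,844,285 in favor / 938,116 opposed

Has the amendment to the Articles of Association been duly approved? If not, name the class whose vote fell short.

A: a majority of 1168793 is 584397; 584,397 required, 584,510 in favor — approved.
B: 4/5 of 7267305 = 5813844; 5,813,844 required, 5,814,840 in favor — approved.
C: a majority of 5726127 is 2863064; 2,863,064 required, 2,863,784 in favor — approved.
D: 2/3 of 4266882 = 2844588; 2,844,588 required, 2,844,285 in favor — not approved.

Not approved — the D shares did not give the required vote.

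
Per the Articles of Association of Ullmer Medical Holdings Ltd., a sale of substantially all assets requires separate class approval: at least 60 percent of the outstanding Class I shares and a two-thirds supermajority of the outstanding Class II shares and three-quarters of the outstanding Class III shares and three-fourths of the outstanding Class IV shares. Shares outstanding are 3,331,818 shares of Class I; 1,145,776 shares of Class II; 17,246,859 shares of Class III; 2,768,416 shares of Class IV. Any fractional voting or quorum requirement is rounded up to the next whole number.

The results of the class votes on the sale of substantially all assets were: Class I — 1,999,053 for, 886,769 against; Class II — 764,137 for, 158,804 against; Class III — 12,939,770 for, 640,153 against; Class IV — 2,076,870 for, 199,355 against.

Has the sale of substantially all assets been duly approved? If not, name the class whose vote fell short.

Not approved — the Class I shares did not give the required vote.

Class I: 3/5 of 3331818 = 1999090.80, rounded up to 1999091; 1,999,091 required, 1,999,053 in favor — not approved.
Class II: 2/3 of 1145776 = 763850.67, rounded up to 763851; 763,851 required, 764,137 in favor — approved.
Class III: 3/4 of 17246859 = 12935144.25, rounded up to 12935145; 12,935,145 required, 12,939,770 in favor — approved.
Class IV: 3/4 of 2768416 = 2076312; 2,076,312 required, 2,076,870 in favor — approved.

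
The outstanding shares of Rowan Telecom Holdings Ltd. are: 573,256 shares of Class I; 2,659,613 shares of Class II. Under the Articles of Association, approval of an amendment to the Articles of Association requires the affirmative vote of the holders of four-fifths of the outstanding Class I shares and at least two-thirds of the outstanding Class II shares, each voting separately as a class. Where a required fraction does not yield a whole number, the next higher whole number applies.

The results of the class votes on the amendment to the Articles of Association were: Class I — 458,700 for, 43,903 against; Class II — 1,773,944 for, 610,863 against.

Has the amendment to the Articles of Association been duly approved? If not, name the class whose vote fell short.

Class I: 4/5 of 573256 = 458604.80, rounded up to 458605; 458,605 required, 458,700 in favor — approved.
Class II: 2/3 of 2659613 = 1773075.33, rounded up to 1773076; 1,773,076 required, 1,773,944 in favor — approved.

Approved — every class gave the required vote.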